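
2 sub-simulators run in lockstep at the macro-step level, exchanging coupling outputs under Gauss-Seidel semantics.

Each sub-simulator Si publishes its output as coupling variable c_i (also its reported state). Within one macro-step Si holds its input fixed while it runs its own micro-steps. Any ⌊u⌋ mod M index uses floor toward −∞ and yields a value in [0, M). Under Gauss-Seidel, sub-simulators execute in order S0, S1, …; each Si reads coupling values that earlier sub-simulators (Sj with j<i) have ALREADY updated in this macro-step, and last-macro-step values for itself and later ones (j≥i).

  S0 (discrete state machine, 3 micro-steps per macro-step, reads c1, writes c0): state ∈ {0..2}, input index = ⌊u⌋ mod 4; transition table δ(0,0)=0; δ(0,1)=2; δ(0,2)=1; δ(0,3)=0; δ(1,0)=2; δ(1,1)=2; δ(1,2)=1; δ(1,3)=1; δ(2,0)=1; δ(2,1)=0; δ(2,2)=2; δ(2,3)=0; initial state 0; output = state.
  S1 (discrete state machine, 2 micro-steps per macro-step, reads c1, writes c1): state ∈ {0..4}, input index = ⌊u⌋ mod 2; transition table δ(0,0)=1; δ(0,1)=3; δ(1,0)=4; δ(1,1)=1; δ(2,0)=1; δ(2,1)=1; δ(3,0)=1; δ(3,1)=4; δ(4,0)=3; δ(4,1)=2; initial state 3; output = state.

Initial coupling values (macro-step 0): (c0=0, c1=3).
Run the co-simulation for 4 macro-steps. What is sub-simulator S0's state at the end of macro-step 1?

S0 state at macro-step 1 = 0

macro 1: S0 reads c1=3 → after 3×micro: 0; S1 reads c1=3 → after 2×micro: 2 ⇒ (c0=0, c1=2)
macro 2: S0 reads c1=2 → after 3×micro: 1; S1 reads c1=2 → after 2×micro: 4 ⇒ (c0=1, c1=4)
macro 3: S0 reads c1=4 → after 3×micro: 2; S1 reads c1=4 → after 2×micro: 1 ⇒ (c0=2, c1=1)
macro 4: S0 reads c1=1 → after 3×micro: 0; S1 reads c1=1 → after 2×micro: 1 ⇒ (c0=0, c1=1)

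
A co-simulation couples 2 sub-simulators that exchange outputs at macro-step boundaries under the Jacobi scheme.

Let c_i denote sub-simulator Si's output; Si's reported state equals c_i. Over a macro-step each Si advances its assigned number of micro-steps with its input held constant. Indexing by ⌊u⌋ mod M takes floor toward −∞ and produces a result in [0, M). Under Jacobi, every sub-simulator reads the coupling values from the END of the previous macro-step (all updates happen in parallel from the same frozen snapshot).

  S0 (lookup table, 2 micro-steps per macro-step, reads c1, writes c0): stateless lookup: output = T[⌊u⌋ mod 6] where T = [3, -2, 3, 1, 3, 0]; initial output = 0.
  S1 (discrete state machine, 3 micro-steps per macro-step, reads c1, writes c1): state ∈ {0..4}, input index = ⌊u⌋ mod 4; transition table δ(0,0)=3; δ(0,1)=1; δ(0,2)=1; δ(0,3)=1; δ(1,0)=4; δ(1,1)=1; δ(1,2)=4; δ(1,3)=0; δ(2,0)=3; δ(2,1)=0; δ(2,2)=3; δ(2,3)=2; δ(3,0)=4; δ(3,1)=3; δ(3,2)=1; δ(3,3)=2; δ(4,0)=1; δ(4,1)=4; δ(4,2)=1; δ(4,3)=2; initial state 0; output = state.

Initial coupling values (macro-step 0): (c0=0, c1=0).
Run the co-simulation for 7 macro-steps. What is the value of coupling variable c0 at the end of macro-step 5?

macro 1: S0 reads c1=0 → after 2×micro: 3; S1 reads c1=0 → after 3×micro: 1 ⇒ (c0=3, c1=1)
macro 2: S0 reads c1=1 → after 2×micro: -2; S1 reads c1=1 → after 3×micro: 1 ⇒ (c0=-2, c1=1)
macro 3: S0 reads c1=1 → after 2×micro: -2; S1 reads c1=1 → after 3×micro: 1 ⇒ (c0=-2, c1=1)
macro 4: S0 reads c1=1 → after 2×micro: -2; S1 reads c1=1 → after 3×micro: 1 ⇒ (c0=-2, c1=1)
macro 5: S0 reads c1=1 → after 2×micro: -2; S1 reads c1=1 → after 3×micro: 1 ⇒ (c0=-2, c1=1)
macro 6: S0 reads c1=1 → after 2×micro: -2; S1 reads c1=1 → after 3×micro: 1 ⇒ (c0=-2, c1=1)
macro 7: S0 reads c1=1 → after 2×micro: -2; S1 reads c1=1 → after 3×micro: 1 ⇒ (c0=-2, c1=1)

c0 at macro-step 5 = -2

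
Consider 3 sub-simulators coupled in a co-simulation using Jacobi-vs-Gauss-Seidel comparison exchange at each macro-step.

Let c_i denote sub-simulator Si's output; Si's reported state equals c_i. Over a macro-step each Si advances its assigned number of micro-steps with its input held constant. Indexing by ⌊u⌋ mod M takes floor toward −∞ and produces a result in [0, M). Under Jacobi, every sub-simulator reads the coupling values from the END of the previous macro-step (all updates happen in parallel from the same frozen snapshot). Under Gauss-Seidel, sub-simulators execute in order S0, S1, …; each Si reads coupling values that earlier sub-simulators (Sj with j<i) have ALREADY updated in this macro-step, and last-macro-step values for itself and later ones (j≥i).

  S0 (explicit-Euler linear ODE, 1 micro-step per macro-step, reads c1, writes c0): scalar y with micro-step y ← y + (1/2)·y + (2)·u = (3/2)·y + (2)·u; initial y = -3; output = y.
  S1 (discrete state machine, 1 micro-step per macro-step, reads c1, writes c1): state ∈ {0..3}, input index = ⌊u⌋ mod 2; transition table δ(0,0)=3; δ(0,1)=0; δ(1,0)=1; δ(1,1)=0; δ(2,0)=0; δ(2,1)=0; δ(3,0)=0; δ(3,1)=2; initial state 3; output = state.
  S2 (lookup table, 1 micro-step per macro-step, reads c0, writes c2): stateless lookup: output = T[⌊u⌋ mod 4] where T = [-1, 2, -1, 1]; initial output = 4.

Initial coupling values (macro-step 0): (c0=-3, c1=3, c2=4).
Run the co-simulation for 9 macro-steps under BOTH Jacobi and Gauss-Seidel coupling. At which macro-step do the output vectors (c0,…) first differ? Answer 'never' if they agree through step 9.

[Jacobi] macro 1: S0 reads c1=3 → after 1×micro: 3/2; S1 reads c1=3 → after 1×micro: 2; S2 reads c0=-3 → after 1×micro: 2 ⇒ (c0=3/2, c1=2, c2=2)
[Jacobi] macro 2: S0 reads c1=2 → after 1×micro: 25/4; S1 reads c1=2 → after 1×micro: 0; S2 reads c0=3/2 → after 1×micro: 2 ⇒ (c0=25/4, c1=0, c2=2)
[Jacobi] macro 3: S0 reads c1=0 → after 1×micro: 75/8; S1 reads c1=0 → after 1×micro: 3; S2 reads c0=25/4 → after 1×micro: -1 ⇒ (c0=75/8, c1=3, c2=-1)
[Jacobi] macro 4: S0 reads c1=3 → after 1×micro: 321/16; S1 reads c1=3 → after 1×micro: 2; S2 reads c0=75/8 → after 1×micro: 2 ⇒ (c0=321/16, c1=2, c2=2)
[Jacobi] macro 5: S0 reads c1=2 → after 1×micro: 1091/32; S1 reads c1=2 → after 1×micro: 0; S2 reads c0=321/16 → after 1×micro: -1 ⇒ (c0=1091/32, c1=0, c2=-1)
[Jacobi] macro 6: S0 reads c1=0 → after 1×micro: 3273/64; S1 reads c1=0 → after 1×micro: 3; S2 reads c0=1091/32 → after 1×micro: -1 ⇒ (c0=3273/64, c1=3, c2=-1)
[Jacobi] macro 7: S0 reads c1=3 → after 1×micro: 10587/128; S1 reads c1=3 → after 1×micro: 2; S2 reads c0=3273/64 → after 1×micro: 1 ⇒ (c0=10587/128, c1=2, c2=1)
[Jacobi] macro 8: S0 reads c1=2 → after 1×micro: 32785/256; S1 reads c1=2 → after 1×micro: 0; S2 reads c0=10587/128 → after 1×micro: -1 ⇒ (c0=32785/256, c1=0, c2=-1)
[Jacobi] macro 9: S0 reads c1=0 → after 1×micro: 98355/512; S1 reads c1=0 → after 1×micro: 3; S2 reads c0=32785/256 → after 1×micro: -1 ⇒ (c0=98355/512, c1=3, c2=-1)
[Gauss-Seidel] macro 1: S0 reads c1=3 → after 1×micro: 3/2; S1 reads c1=3 → after 1×micro: 2; S2 reads c0=3/2 → after 1×micro: 2 ⇒ (c0=3/2, c1=2, c2=2)
[Gauss-Seidel] macro 2: S0 reads c1=2 → after 1×micro: 25/4; S1 reads c1=2 → after 1×micro: 0; S2 reads c0=25/4 → after 1×micro: -1 ⇒ (c0=25/4, c1=0, c2=-1)
[Gauss-Seidel] macro 3: S0 reads c1=0 → after 1×micro: 75/8; S1 reads c1=0 → after 1×micro: 3; S2 reads c0=75/8 → after 1×micro: 2 ⇒ (c0=75/8, c1=3, c2=2)
[Gauss-Seidel] macro 4: S0 reads c1=3 → after 1×micro: 321/16; S1 reads c1=3 → after 1×micro: 2; S2 reads c0=321/16 → after 1×micro: -1 ⇒ (c0=321/16, c1=2, c2=-1)
[Gauss-Seidel] macro 5: S0 reads c1=2 → after 1×micro: 1091/32; S1 reads c1=2 → after 1×micro: 0; S2 reads c0=1091/32 → after 1×micro: -1 ⇒ (c0=1091/32, c1=0, c2=-1)
[Gauss-Seidel] macro 6: S0 reads c1=0 → after 1×micro: 3273/64; S1 reads c1=0 → after 1×micro: 3; S2 reads c0=3273/64 → after 1×micro: 1 ⇒ (c0=3273/64, c1=3, c2=1)
[Gauss-Seidel] macro 7: S0 reads c1=3 → after 1×micro: 10587/128; S1 reads c1=3 → after 1×micro: 2; S2 reads c0=10587/128 → after 1×micro: -1 ⇒ (c0=10587/128, c1=2, c2=-1)
[Gauss-Seidel] macro 8: S0 reads c1=2 → after 1×micro: 32785/256; S1 reads c1=2 → after 1×micro: 0; S2 reads c0=32785/256 → after 1×micro: -1 ⇒ (c0=32785/256, c1=0, c2=-1)
[Gauss-Seidel] macro 9: S0 reads c1=0 → after 1×micro: 98355/512; S1 reads c1=0 → after 1×micro: 3; S2 reads c0=98355/512 → after 1×micro: -1 ⇒ (c0=98355/512, c1=3, c2=-1)

first divergence at macro-step: 2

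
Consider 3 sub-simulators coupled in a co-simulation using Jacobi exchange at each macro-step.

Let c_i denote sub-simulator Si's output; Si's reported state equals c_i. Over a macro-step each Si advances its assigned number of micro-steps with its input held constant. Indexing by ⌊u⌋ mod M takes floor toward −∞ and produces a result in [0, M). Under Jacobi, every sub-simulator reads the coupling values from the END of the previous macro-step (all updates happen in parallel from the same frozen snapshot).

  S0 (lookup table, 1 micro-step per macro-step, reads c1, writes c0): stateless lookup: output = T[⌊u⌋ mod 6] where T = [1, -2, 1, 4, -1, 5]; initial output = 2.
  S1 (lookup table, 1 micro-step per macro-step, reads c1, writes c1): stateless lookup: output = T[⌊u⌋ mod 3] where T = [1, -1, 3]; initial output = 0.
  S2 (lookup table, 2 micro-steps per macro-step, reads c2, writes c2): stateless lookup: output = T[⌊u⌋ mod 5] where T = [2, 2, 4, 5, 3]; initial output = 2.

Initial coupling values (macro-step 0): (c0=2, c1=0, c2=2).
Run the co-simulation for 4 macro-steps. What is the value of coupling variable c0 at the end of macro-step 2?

c0 at macro-step 2 = -2

macro 1: S0 reads c1=0 → after 1×micro: 1; S1 reads c1=0 → after 1×micro: 1; S2 reads c2=2 → after 2×micro: 4 ⇒ (c0=1, c1=1, c2=4)
macro 2: S0 reads c1=1 → after 1×micro: -2; S1 reads c1=1 → after 1×micro: -1; S2 reads c2=4 → after 2×micro: 3 ⇒ (c0=-2, c1=-1, c2=3)
macro 3: S0 reads c1=-1 → after 1×micro: 5; S1 reads c1=-1 → after 1×micro: 3; S2 reads c2=3 → after 2×micro: 5 ⇒ (c0=5, c1=3, c2=5)
macro 4: S0 reads c1=3 → after 1×micro: 4; S1 reads c1=3 → after 1×micro: 1; S2 reads c2=5 → after 2×micro: 2 ⇒ (c0=4, c1=1, c2=2)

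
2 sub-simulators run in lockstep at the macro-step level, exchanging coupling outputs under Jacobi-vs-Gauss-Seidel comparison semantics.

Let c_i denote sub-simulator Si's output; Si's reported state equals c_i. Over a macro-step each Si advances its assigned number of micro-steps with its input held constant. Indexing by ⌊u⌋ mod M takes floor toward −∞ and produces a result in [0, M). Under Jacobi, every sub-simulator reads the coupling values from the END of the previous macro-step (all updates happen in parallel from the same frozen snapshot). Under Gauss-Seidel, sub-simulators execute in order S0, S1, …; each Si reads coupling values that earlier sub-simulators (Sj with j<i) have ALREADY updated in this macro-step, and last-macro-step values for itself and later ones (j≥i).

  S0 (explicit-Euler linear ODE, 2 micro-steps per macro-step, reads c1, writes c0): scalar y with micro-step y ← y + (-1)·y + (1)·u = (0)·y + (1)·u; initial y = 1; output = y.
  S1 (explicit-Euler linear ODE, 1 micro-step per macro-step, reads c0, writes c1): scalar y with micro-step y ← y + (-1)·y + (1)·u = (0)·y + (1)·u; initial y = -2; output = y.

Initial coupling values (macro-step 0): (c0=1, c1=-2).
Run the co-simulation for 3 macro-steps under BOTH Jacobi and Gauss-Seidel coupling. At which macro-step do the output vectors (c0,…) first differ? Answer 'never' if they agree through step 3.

first divergence at macro-step: 1

[Jacobi] macro 1: S0 reads c1=-2 → after 2×micro: -2; S1 reads c0=1 → after 1×micro: 1 ⇒ (c0=-2, c1=1)
[Jacobi] macro 2: S0 reads c1=1 → after 2×micro: 1; S1 reads c0=-2 → after 1×micro: -2 ⇒ (c0=1, c1=-2)
[Jacobi] macro 3: S0 reads c1=-2 → after 2×micro: -2; S1 reads c0=1 → after 1×micro: 1 ⇒ (c0=-2, c1=1)
[Gauss-Seidel] macro 1: S0 reads c1=-2 → after 2×micro: -2; S1 reads c0=-2 → after 1×micro: -2 ⇒ (c0=-2, c1=-2)
[Gauss-Seidel] macro 2: S0 reads c1=-2 → after 2×micro: -2; S1 reads c0=-2 → after 1×micro: -2 ⇒ (c0=-2, c1=-2)
[Gauss-Seidel] macro 3: S0 reads c1=-2 → after 2×micro: -2; S1 reads c0=-2 → after 1×micro: -2 ⇒ (c0=-2, c1=-2)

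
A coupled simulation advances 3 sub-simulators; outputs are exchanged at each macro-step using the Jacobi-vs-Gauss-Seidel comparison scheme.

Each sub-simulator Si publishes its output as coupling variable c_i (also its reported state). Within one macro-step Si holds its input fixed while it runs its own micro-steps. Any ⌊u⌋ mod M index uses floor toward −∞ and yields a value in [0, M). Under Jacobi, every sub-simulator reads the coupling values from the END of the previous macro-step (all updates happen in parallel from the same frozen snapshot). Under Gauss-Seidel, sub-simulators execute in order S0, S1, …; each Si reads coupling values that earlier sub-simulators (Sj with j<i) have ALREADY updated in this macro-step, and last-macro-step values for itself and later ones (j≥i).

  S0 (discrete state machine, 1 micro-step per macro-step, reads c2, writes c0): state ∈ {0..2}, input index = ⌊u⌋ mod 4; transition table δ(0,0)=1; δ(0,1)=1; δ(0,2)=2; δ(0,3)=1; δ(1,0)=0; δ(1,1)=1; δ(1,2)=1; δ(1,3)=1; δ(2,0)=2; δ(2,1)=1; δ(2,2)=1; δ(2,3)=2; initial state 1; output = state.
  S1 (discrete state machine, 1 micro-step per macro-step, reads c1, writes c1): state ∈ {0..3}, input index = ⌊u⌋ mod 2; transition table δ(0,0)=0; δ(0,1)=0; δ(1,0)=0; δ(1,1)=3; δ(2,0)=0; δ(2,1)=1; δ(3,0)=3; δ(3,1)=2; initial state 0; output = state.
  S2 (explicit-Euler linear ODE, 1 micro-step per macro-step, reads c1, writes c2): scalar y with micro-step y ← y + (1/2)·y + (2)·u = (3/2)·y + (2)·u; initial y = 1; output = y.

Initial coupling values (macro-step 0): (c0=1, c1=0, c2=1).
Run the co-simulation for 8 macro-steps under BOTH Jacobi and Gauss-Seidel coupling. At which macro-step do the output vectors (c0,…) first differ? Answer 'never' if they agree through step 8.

[Jacobi] macro 1: S0 reads c2=1 → after 1×micro: 1; S1 reads c1=0 → after 1×micro: 0; S2 reads c1=0 → after 1×micro: 3/2 ⇒ (c0=1, c1=0, c2=3/2)
[Jacobi] macro 2: S0 reads c2=3/2 → after 1×micro: 1; S1 reads c1=0 → after 1×micro: 0; S2 reads c1=0 → after 1×micro: 9/4 ⇒ (c0=1, c1=0, c2=9/4)
[Jacobi] macro 3: S0 reads c2=9/4 → after 1×micro: 1; S1 reads c1=0 → after 1×micro: 0; S2 reads c1=0 → after 1×micro: 27/8 ⇒ (c0=1, c1=0, c2=27/8)
[Jacobi] macro 4: S0 reads c2=27/8 → after 1×micro: 1; S1 reads c1=0 → after 1×micro: 0; S2 reads c1=0 → after 1×micro: 81/16 ⇒ (c0=1, c1=0, c2=81/16)
[Jacobi] macro 5: S0 reads c2=81/16 → after 1×micro: 1; S1 reads c1=0 → after 1×micro: 0; S2 reads c1=0 → after 1×micro: 243/32 ⇒ (c0=1, c1=0, c2=243/32)
[Jacobi] macro 6: S0 reads c2=243/32 → after 1×micro: 1; S1 reads c1=0 → after 1×micro: 0; S2 reads c1=0 → after 1×micro: 729/64 ⇒ (c0=1, c1=0, c2=729/64)
[Jacobi] macro 7: S0 reads c2=729/64 → after 1×micro: 1; S1 reads c1=0 → after 1×micro: 0; S2 reads c1=0 → after 1×micro: 2187/128 ⇒ (c0=1, c1=0, c2=2187/128)
[Jacobi] macro 8: S0 reads c2=2187/128 → after 1×micro: 1; S1 reads c1=0 → after 1×micro: 0; S2 reads c1=0 → after 1×micro: 6561/256 ⇒ (c0=1, c1=0, c2=6561/256)
[Gauss-Seidel] macro 1: S0 reads c2=1 → after 1×micro: 1; S1 reads c1=0 → after 1×micro: 0; S2 reads c1=0 → after 1×micro: 3/2 ⇒ (c0=1, c1=0, c2=3/2)
[Gauss-Seidel] macro 2: S0 reads c2=3/2 → after 1×micro: 1; S1 reads c1=0 → after 1×micro: 0; S2 reads c1=0 → after 1×micro: 9/4 ⇒ (c0=1, c1=0, c2=9/4)
[Gauss-Seidel] macro 3: S0 reads c2=9/4 → after 1×micro: 1; S1 reads c1=0 → after 1×micro: 0; S2 reads c1=0 → after 1×micro: 27/8 ⇒ (c0=1, c1=0, c2=27/8)
[Gauss-Seidel] macro 4: S0 reads c2=27/8 → after 1×micro: 1; S1 reads c1=0 → after 1×micro: 0; S2 reads c1=0 → after 1×micro: 81/16 ⇒ (c0=1, c1=0, c2=81/16)
[Gauss-Seidel] macro 5: S0 reads c2=81/16 → after 1×micro: 1; S1 reads c1=0 → after 1×micro: 0; S2 reads c1=0 → after 1×micro: 243/32 ⇒ (c0=1, c1=0, c2=243/32)
[Gauss-Seidel] macro 6: S0 reads c2=243/32 → after 1×micro: 1; S1 reads c1=0 → after 1×micro: 0; S2 reads c1=0 → after 1×micro: 729/64 ⇒ (c0=1, c1=0, c2=729/64)
[Gauss-Seidel] macro 7: S0 reads c2=729/64 → after 1×micro: 1; S1 reads c1=0 → after 1×micro: 0; S2 reads c1=0 → after 1×micro: 2187/128 ⇒ (c0=1, c1=0, c2=2187/128)
[Gauss-Seidel] macro 8: S0 reads c2=2187/128 → after 1×micro: 1; S1 reads c1=0 → after 1×micro: 0; S2 reads c1=0 → after 1×micro: 6561/256 ⇒ (c0=1, c1=0, c2=6561/256)

first divergence at macro-step: never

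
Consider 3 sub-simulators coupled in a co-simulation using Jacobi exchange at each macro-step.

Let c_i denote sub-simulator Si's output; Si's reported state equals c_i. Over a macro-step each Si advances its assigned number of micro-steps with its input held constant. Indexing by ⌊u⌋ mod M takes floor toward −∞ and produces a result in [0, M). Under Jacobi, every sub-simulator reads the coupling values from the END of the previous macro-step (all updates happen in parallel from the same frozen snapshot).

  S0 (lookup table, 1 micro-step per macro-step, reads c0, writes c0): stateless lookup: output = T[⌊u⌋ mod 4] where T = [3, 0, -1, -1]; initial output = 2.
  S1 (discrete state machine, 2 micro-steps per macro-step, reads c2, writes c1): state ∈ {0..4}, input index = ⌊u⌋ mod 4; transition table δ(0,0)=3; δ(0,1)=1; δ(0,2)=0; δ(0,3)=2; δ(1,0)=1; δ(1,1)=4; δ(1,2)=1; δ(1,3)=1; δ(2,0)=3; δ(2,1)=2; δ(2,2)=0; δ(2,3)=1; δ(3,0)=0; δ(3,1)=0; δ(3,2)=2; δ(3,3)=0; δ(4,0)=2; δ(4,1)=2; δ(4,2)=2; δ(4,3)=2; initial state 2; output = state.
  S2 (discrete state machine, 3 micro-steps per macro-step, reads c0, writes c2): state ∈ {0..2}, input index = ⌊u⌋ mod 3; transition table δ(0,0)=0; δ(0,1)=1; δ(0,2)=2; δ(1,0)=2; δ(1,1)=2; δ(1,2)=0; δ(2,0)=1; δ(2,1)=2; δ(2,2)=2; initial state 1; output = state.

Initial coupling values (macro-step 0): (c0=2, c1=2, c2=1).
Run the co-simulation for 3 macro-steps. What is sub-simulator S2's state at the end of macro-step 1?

S2 state at macro-step 1 = 2

macro 1: S0 reads c0=2 → after 1×micro: -1; S1 reads c2=1 → after 2×micro: 2; S2 reads c0=2 → after 3×micro: 2 ⇒ (c0=-1, c1=2, c2=2)
macro 2: S0 reads c0=-1 → after 1×micro: -1; S1 reads c2=2 → after 2×micro: 0; S2 reads c0=-1 → after 3×micro: 2 ⇒ (c0=-1, c1=0, c2=2)
macro 3: S0 reads c0=-1 → after 1×micro: -1; S1 reads c2=2 → after 2×micro: 0; S2 reads c0=-1 → after 3×micro: 2 ⇒ (c0=-1, c1=0, c2=2)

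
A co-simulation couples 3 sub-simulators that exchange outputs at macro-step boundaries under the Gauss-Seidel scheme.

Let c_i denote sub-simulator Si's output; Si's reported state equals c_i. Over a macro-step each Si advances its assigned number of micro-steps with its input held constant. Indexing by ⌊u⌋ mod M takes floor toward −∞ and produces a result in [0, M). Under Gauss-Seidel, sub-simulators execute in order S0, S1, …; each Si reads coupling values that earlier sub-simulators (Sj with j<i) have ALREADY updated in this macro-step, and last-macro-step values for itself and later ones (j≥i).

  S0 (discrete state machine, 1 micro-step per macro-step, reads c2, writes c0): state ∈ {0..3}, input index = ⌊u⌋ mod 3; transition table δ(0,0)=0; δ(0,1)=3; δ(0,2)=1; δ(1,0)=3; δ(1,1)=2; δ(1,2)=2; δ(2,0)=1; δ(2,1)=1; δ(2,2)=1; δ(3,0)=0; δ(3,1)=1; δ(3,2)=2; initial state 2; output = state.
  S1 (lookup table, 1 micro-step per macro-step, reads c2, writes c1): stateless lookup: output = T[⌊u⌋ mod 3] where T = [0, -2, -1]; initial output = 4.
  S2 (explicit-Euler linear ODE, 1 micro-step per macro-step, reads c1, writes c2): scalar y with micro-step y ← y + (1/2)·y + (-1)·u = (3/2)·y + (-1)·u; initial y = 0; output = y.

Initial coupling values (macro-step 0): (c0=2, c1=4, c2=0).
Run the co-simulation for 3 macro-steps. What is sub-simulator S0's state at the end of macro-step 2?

macro 1: S0 reads c2=0 → after 1×micro: 1; S1 reads c2=0 → after 1×micro: 0; S2 reads c1=0 → after 1×micro: 0 ⇒ (c0=1, c1=0, c2=0)
macro 2: S0 reads c2=0 → after 1×micro: 3; S1 reads c2=0 → after 1×micro: 0; S2 reads c1=0 → after 1×micro: 0 ⇒ (c0=3, c1=0, c2=0)
macro 3: S0 reads c2=0 → after 1×micro: 0; S1 reads c2=0 → after 1×micro: 0; S2 reads c1=0 → after 1×micro: 0 ⇒ (c0=0, c1=0, c2=0)

S0 state at macro-step 2 = 3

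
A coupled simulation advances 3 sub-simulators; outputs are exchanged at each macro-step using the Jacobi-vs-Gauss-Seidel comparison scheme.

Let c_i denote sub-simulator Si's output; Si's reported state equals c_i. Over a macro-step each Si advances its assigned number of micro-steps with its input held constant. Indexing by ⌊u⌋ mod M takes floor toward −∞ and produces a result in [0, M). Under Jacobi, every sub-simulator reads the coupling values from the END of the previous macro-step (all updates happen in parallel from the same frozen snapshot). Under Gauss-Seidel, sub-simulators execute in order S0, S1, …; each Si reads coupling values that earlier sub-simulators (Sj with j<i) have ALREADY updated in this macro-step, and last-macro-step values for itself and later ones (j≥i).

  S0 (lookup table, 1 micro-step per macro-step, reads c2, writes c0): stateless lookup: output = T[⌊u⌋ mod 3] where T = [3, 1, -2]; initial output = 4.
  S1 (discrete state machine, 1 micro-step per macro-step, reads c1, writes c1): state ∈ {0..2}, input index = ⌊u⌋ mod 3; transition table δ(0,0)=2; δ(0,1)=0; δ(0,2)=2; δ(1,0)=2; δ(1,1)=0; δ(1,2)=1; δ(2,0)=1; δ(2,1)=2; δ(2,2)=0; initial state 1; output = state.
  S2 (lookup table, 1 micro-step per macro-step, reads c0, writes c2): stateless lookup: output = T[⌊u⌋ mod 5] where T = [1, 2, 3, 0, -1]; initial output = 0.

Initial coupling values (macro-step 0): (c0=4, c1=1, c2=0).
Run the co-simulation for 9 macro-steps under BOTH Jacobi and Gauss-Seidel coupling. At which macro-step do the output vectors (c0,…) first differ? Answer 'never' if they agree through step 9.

first divergence at macro-step: 1

[Jacobi] macro 1: S0 reads c2=0 → after 1×micro: 3; S1 reads c1=1 → after 1×micro: 0; S2 reads c0=4 → after 1×micro: -1 ⇒ (c0=3, c1=0, c2=-1)
[Jacobi] macro 2: S0 reads c2=-1 → after 1×micro: -2; S1 reads c1=0 → after 1×micro: 2; S2 reads c0=3 → after 1×micro: 0 ⇒ (c0=-2, c1=2, c2=0)
[Jacobi] macro 3: S0 reads c2=0 → after 1×micro: 3; S1 reads c1=2 → after 1×micro: 0; S2 reads c0=-2 → after 1×micro: 0 ⇒ (c0=3, c1=0, c2=0)
[Jacobi] macro 4: S0 reads c2=0 → after 1×micro: 3; S1 reads c1=0 → after 1×micro: 2; S2 reads c0=3 → after 1×micro: 0 ⇒ (c0=3, c1=2, c2=0)
[Jacobi] macro 5: S0 reads c2=0 → after 1×micro: 3; S1 reads c1=2 → after 1×micro: 0; S2 reads c0=3 → after 1×micro: 0 ⇒ (c0=3, c1=0, c2=0)
[Jacobi] macro 6: S0 reads c2=0 → after 1×micro: 3; S1 reads c1=0 → after 1×micro: 2; S2 reads c0=3 → after 1×micro: 0 ⇒ (c0=3, c1=2, c2=0)
[Jacobi] macro 7: S0 reads c2=0 → after 1×micro: 3; S1 reads c1=2 → after 1×micro: 0; S2 reads c0=3 → after 1×micro: 0 ⇒ (c0=3, c1=0, c2=0)
[Jacobi] macro 8: S0 reads c2=0 → after 1×micro: 3; S1 reads c1=0 → after 1×micro: 2; S2 reads c0=3 → after 1×micro: 0 ⇒ (c0=3, c1=2, c2=0)
[Jacobi] macro 9: S0 reads c2=0 → after 1×micro: 3; S1 reads c1=2 → after 1×micro: 0; S2 reads c0=3 → after 1×micro: 0 ⇒ (c0=3, c1=0, c2=0)
[Gauss-Seidel] macro 1: S0 reads c2=0 → after 1×micro: 3; S1 reads c1=1 → after 1×micro: 0; S2 reads c0=3 → after 1×micro: 0 ⇒ (c0=3, c1=0, c2=0)
[Gauss-Seidel] macro 2: S0 reads c2=0 → after 1×micro: 3; S1 reads c1=0 → after 1×micro: 2; S2 reads c0=3 → after 1×micro: 0 ⇒ (c0=3, c1=2, c2=0)
[Gauss-Seidel] macro 3: S0 reads c2=0 → after 1×micro: 3; S1 reads c1=2 → after 1×micro: 0; S2 reads c0=3 → after 1×micro: 0 ⇒ (c0=3, c1=0, c2=0)
[Gauss-Seidel] macro 4: S0 reads c2=0 → after 1×micro: 3; S1 reads c1=0 → after 1×micro: 2; S2 reads c0=3 → after 1×micro: 0 ⇒ (c0=3, c1=2, c2=0)
[Gauss-Seidel] macro 5: S0 reads c2=0 → after 1×micro: 3; S1 reads c1=2 → after 1×micro: 0; S2 reads c0=3 → after 1×micro: 0 ⇒ (c0=3, c1=0, c2=0)
[Gauss-Seidel] macro 6: S0 reads c2=0 → after 1×micro: 3; S1 reads c1=0 → after 1×micro: 2; S2 reads c0=3 → after 1×micro: 0 ⇒ (c0=3, c1=2, c2=0)
[Gauss-Seidel] macro 7: S0 reads c2=0 → after 1×micro: 3; S1 reads c1=2 → after 1×micro: 0; S2 reads c0=3 → after 1×micro: 0 ⇒ (c0=3, c1=0, c2=0)
[Gauss-Seidel] macro 8: S0 reads c2=0 → after 1×micro: 3; S1 reads c1=0 → after 1×micro: 2; S2 reads c0=3 → after 1×micro: 0 ⇒ (c0=3, c1=2, c2=0)
[Gauss-Seidel] macro 9: S0 reads c2=0 → after 1×micro: 3; S1 reads c1=2 → after 1×micro: 0; S2 reads c0=3 → after 1×micro: 0 ⇒ (c0=3, c1=0, c2=0)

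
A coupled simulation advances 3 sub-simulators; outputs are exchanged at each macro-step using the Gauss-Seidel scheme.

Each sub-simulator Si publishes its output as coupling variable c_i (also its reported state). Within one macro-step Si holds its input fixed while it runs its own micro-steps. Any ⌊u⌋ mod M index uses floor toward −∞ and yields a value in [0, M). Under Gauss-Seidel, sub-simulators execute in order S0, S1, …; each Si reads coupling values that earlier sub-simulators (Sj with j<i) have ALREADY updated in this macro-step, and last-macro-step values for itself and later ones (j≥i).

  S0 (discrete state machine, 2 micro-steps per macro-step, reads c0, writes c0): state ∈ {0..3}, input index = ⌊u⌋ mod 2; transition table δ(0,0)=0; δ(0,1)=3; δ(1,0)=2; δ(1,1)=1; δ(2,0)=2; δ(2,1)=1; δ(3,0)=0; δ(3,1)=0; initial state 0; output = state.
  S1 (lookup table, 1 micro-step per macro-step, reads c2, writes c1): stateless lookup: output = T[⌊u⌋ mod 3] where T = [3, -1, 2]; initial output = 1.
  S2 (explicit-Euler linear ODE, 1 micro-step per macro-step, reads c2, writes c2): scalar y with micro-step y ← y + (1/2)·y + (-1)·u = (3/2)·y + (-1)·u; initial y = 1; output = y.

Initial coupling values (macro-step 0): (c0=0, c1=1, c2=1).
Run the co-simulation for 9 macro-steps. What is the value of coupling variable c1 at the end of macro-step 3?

macro 1: S0 reads c0=0 → after 2×micro: 0; S1 reads c2=1 → after 1×micro: -1; S2 reads c2=1 → after 1×micro: 1/2 ⇒ (c0=0, c1=-1, c2=1/2)
macro 2: S0 reads c0=0 → after 2×micro: 0; S1 reads c2=1/2 → after 1×micro: 3; S2 reads c2=1/2 → after 1×micro: 1/4 ⇒ (c0=0, c1=3, c2=1/4)
macro 3: S0 reads c0=0 → after 2×micro: 0; S1 reads c2=1/4 → after 1×micro: 3; S2 reads c2=1/4 → after 1×micro: 1/8 ⇒ (c0=0, c1=3, c2=1/8)
macro 4: S0 reads c0=0 → after 2×micro: 0; S1 reads c2=1/8 → after 1×micro: 3; S2 reads c2=1/8 → after 1×micro: 1/16 ⇒ (c0=0, c1=3, c2=1/16)
macro 5: S0 reads c0=0 → after 2×micro: 0; S1 reads c2=1/16 → after 1×micro: 3; S2 reads c2=1/16 → after 1×micro: 1/32 ⇒ (c0=0, c1=3, c2=1/32)
macro 6: S0 reads c0=0 → after 2×micro: 0; S1 reads c2=1/32 → after 1×micro: 3; S2 reads c2=1/32 → after 1×micro: 1/64 ⇒ (c0=0, c1=3, c2=1/64)
macro 7: S0 reads c0=0 → after 2×micro: 0; S1 reads c2=1/64 → after 1×micro: 3; S2 reads c2=1/64 → after 1×micro: 1/128 ⇒ (c0=0, c1=3, c2=1/128)
macro 8: S0 reads c0=0 → after 2×micro: 0; S1 reads c2=1/128 → after 1×micro: 3; S2 reads c2=1/128 → after 1×micro: 1/256 ⇒ (c0=0, c1=3, c2=1/256)
macro 9: S0 reads c0=0 → after 2×micro: 0; S1 reads c2=1/256 → after 1×micro: 3; S2 reads c2=1/256 → after 1×micro: 1/512 ⇒ (c0=0, c1=3, c2=1/512)

c1 at macro-step 3 = 3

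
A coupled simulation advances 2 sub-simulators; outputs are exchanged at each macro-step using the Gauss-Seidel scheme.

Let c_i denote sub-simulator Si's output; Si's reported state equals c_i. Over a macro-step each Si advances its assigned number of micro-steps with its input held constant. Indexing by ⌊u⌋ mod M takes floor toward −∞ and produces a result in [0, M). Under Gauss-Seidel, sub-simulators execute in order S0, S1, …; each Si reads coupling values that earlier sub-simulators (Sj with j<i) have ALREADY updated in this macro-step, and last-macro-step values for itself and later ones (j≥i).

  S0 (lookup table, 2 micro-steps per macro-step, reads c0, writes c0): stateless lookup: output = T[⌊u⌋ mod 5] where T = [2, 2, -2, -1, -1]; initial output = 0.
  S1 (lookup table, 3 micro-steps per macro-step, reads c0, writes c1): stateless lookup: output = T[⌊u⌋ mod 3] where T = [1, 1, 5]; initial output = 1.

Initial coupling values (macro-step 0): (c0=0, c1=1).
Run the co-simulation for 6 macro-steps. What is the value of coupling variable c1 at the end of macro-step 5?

macro 1: S0 reads c0=0 → after 2×micro: 2; S1 reads c0=2 → after 3×micro: 5 ⇒ (c0=2, c1=5)
macro 2: S0 reads c0=2 → after 2×micro: -2; S1 reads c0=-2 → after 3×micro: 1 ⇒ (c0=-2, c1=1)
macro 3: S0 reads c0=-2 → after 2×micro: -1; S1 reads c0=-1 → after 3×micro: 5 ⇒ (c0=-1, c1=5)
macro 4: S0 reads c0=-1 → after 2×micro: -1; S1 reads c0=-1 → after 3×micro: 5 ⇒ (c0=-1, c1=5)
macro 5: S0 reads c0=-1 → after 2×micro: -1; S1 reads c0=-1 → after 3×micro: 5 ⇒ (c0=-1, c1=5)
macro 6: S0 reads c0=-1 → after 2×micro: -1; S1 reads c0=-1 → after 3×micro: 5 ⇒ (c0=-1, c1=5)

c1 at macro-step 5 = 5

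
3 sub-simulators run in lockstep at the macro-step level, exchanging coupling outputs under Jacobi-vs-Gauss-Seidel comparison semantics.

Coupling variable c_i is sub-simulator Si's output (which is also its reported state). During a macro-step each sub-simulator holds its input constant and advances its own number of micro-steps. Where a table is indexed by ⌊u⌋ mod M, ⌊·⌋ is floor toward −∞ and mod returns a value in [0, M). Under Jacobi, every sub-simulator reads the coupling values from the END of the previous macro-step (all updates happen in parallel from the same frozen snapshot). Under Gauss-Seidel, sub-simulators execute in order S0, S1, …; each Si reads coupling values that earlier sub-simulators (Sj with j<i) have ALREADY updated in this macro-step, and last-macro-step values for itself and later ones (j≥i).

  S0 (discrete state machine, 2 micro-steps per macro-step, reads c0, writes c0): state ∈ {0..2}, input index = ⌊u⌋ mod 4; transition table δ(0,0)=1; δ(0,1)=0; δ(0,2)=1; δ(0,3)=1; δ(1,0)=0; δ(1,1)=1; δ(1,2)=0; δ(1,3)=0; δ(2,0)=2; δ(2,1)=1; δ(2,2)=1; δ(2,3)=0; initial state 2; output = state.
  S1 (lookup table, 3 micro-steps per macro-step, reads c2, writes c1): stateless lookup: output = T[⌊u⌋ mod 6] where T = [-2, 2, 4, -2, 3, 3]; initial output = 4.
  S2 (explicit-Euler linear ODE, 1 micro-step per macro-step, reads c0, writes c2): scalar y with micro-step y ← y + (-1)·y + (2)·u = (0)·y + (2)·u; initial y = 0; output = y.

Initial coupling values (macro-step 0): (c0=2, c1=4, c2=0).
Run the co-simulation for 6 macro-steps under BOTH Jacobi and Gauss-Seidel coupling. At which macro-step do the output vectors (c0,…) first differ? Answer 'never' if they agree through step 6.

[Jacobi] macro 1: S0 reads c0=2 → after 2×micro: 0; S1 reads c2=0 → after 3×micro: -2; S2 reads c0=2 → after 1×micro: 4 ⇒ (c0=0, c1=-2, c2=4)
[Jacobi] macro 2: S0 reads c0=0 → after 2×micro: 0; S1 reads c2=4 → after 3×micro: 3; S2 reads c0=0 → after 1×micro: 0 ⇒ (c0=0, c1=3, c2=0)
[Jacobi] macro 3: S0 reads c0=0 → after 2×micro: 0; S1 reads c2=0 → after 3×micro: -2; S2 reads c0=0 → after 1×micro: 0 ⇒ (c0=0, c1=-2, c2=0)
[Jacobi] macro 4: S0 reads c0=0 → after 2×micro: 0; S1 reads c2=0 → after 3×micro: -2; S2 reads c0=0 → after 1×micro: 0 ⇒ (c0=0, c1=-2, c2=0)
[Jacobi] macro 5: S0 reads c0=0 → after 2×micro: 0; S1 reads c2=0 → after 3×micro: -2; S2 reads c0=0 → after 1×micro: 0 ⇒ (c0=0, c1=-2, c2=0)
[Jacobi] macro 6: S0 reads c0=0 → after 2×micro: 0; S1 reads c2=0 → after 3×micro: -2; S2 reads c0=0 → after 1×micro: 0 ⇒ (c0=0, c1=-2, c2=0)
[Gauss-Seidel] macro 1: S0 reads c0=2 → after 2×micro: 0; S1 reads c2=0 → after 3×micro: -2; S2 reads c0=0 → after 1×micro: 0 ⇒ (c0=0, c1=-2, c2=0)
[Gauss-Seidel] macro 2: S0 reads c0=0 → after 2×micro: 0; S1 reads c2=0 → after 3×micro: -2; S2 reads c0=0 → after 1×micro: 0 ⇒ (c0=0, c1=-2, c2=0)
[Gauss-Seidel] macro 3: S0 reads c0=0 → after 2×micro: 0; S1 reads c2=0 → after 3×micro: -2; S2 reads c0=0 → after 1×micro: 0 ⇒ (c0=0, c1=-2, c2=0)
[Gauss-Seidel] macro 4: S0 reads c0=0 → after 2×micro: 0; S1 reads c2=0 → after 3×micro: -2; S2 reads c0=0 → after 1×micro: 0 ⇒ (c0=0, c1=-2, c2=0)
[Gauss-Seidel] macro 5: S0 reads c0=0 → after 2×micro: 0; S1 reads c2=0 → after 3×micro: -2; S2 reads c0=0 → after 1×micro: 0 ⇒ (c0=0, c1=-2, c2=0)
[Gauss-Seidel] macro 6: S0 reads c0=0 → after 2×micro: 0; S1 reads c2=0 → after 3×micro: -2; S2 reads c0=0 → after 1×micro: 0 ⇒ (c0=0, c1=-2, c2=0)

first divergence at macro-step: 1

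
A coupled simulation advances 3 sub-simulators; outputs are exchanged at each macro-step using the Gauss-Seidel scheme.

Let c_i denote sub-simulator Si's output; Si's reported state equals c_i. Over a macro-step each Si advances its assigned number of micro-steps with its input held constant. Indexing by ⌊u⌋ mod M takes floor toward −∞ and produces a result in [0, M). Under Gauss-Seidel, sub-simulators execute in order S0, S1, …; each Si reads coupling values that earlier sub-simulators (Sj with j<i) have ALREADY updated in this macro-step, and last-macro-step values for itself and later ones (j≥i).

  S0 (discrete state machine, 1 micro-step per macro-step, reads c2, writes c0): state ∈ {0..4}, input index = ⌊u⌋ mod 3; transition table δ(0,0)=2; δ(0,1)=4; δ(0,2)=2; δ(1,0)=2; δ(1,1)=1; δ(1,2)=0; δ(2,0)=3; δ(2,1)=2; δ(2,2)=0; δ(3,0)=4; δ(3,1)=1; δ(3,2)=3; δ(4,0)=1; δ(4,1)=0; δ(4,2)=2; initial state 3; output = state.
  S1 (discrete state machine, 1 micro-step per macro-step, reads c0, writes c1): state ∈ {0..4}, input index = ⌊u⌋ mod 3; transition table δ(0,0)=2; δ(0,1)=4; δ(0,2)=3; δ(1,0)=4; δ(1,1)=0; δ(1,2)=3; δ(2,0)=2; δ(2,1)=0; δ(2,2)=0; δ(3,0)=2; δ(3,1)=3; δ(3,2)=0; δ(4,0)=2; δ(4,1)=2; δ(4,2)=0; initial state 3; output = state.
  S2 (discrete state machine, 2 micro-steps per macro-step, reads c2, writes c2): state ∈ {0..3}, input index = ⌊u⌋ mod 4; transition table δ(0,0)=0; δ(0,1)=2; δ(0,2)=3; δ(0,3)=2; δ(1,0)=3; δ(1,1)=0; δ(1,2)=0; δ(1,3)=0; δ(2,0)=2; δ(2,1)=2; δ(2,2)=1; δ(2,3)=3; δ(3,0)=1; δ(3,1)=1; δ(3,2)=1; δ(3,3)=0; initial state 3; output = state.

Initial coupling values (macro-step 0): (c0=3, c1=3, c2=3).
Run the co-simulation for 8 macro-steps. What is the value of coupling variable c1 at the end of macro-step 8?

c1 at macro-step 8 = 0

macro 1: S0 reads c2=3 → after 1×micro: 4; S1 reads c0=4 → after 1×micro: 3; S2 reads c2=3 → after 2×micro: 2 ⇒ (c0=4, c1=3, c2=2)
macro 2: S0 reads c2=2 → after 1×micro: 2; S1 reads c0=2 → after 1×micro: 0; S2 reads c2=2 → after 2×micro: 0 ⇒ (c0=2, c1=0, c2=0)
macro 3: S0 reads c2=0 → after 1×micro: 3; S1 reads c0=3 → after 1×micro: 2; S2 reads c2=0 → after 2×micro: 0 ⇒ (c0=3, c1=2, c2=0)
macro 4: S0 reads c2=0 → after 1×micro: 4; S1 reads c0=4 → after 1×micro: 0; S2 reads c2=0 → after 2×micro: 0 ⇒ (c0=4, c1=0, c2=0)
macro 5: S0 reads c2=0 → after 1×micro: 1; S1 reads c0=1 → after 1×micro: 4; S2 reads c2=0 → after 2×micro: 0 ⇒ (c0=1, c1=4, c2=0)
macro 6: S0 reads c2=0 → after 1×micro: 2; S1 reads c0=2 → after 1×micro: 0; S2 reads c2=0 → after 2×micro: 0 ⇒ (c0=2, c1=0, c2=0)
macro 7: S0 reads c2=0 → after 1×micro: 3; S1 reads c0=3 → after 1×micro: 2; S2 reads c2=0 → after 2×micro: 0 ⇒ (c0=3, c1=2, c2=0)
macro 8: S0 reads c2=0 → after 1×micro: 4; S1 reads c0=4 → after 1×micro: 0; S2 reads c2=0 → after 2×micro: 0 ⇒ (c0=4, c1=0, c2=0)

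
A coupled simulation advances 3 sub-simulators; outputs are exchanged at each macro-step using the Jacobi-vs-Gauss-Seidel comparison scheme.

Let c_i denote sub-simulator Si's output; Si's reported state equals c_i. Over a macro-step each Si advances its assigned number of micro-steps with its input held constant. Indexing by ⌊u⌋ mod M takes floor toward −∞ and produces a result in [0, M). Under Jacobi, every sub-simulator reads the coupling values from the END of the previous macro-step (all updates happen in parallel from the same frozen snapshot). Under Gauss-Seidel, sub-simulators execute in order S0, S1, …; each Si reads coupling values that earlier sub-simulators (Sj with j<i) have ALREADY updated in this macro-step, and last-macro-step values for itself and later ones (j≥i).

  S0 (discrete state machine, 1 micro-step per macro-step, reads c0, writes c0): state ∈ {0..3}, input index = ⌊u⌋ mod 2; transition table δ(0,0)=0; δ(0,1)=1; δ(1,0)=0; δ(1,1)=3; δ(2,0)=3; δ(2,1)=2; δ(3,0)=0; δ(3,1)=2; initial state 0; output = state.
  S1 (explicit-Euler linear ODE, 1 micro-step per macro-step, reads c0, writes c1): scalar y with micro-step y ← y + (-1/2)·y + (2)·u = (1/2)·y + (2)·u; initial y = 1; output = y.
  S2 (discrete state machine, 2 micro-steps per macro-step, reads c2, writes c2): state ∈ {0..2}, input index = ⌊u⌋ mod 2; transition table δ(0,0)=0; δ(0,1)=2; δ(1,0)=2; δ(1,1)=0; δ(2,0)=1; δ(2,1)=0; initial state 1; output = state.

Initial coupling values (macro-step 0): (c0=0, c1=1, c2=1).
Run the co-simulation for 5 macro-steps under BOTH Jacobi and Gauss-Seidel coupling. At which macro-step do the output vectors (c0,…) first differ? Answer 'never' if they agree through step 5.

first divergence at macro-step: never

[Jacobi] macro 1: S0 reads c0=0 → after 1×micro: 0; S1 reads c0=0 → after 1×micro: 1/2; S2 reads c2=1 → after 2×micro: 2 ⇒ (c0=0, c1=1/2, c2=2)
[Jacobi] macro 2: S0 reads c0=0 → after 1×micro: 0; S1 reads c0=0 → after 1×micro: 1/4; S2 reads c2=2 → after 2×micro: 2 ⇒ (c0=0, c1=1/4, c2=2)
[Jacobi] macro 3: S0 reads c0=0 → after 1×micro: 0; S1 reads c0=0 → after 1×micro: 1/8; S2 reads c2=2 → after 2×micro: 2 ⇒ (c0=0, c1=1/8, c2=2)
[Jacobi] macro 4: S0 reads c0=0 → after 1×micro: 0; S1 reads c0=0 → after 1×micro: 1/16; S2 reads c2=2 → after 2×micro: 2 ⇒ (c0=0, c1=1/16, c2=2)
[Jacobi] macro 5: S0 reads c0=0 → after 1×micro: 0; S1 reads c0=0 → after 1×micro: 1/32; S2 reads c2=2 → after 2×micro: 2 ⇒ (c0=0, c1=1/32, c2=2)
[Gauss-Seidel] macro 1: S0 reads c0=0 → after 1×micro: 0; S1 reads c0=0 → after 1×micro: 1/2; S2 reads c2=1 → after 2×micro: 2 ⇒ (c0=0, c1=1/2, c2=2)
[Gauss-Seidel] macro 2: S0 reads c0=0 → after 1×micro: 0; S1 reads c0=0 → after 1×micro: 1/4; S2 reads c2=2 → after 2×micro: 2 ⇒ (c0=0, c1=1/4, c2=2)
[Gauss-Seidel] macro 3: S0 reads c0=0 → after 1×micro: 0; S1 reads c0=0 → after 1×micro: 1/8; S2 reads c2=2 → after 2×micro: 2 ⇒ (c0=0, c1=1/8, c2=2)
[Gauss-Seidel] macro 4: S0 reads c0=0 → after 1×micro: 0; S1 reads c0=0 → after 1×micro: 1/16; S2 reads c2=2 → after 2×micro: 2 ⇒ (c0=0, c1=1/16, c2=2)
[Gauss-Seidel] macro 5: S0 reads c0=0 → after 1×micro: 0; S1 reads c0=0 → after 1×micro: 1/32; S2 reads c2=2 → after 2×micro: 2 ⇒ (c0=0, c1=1/32, c2=2)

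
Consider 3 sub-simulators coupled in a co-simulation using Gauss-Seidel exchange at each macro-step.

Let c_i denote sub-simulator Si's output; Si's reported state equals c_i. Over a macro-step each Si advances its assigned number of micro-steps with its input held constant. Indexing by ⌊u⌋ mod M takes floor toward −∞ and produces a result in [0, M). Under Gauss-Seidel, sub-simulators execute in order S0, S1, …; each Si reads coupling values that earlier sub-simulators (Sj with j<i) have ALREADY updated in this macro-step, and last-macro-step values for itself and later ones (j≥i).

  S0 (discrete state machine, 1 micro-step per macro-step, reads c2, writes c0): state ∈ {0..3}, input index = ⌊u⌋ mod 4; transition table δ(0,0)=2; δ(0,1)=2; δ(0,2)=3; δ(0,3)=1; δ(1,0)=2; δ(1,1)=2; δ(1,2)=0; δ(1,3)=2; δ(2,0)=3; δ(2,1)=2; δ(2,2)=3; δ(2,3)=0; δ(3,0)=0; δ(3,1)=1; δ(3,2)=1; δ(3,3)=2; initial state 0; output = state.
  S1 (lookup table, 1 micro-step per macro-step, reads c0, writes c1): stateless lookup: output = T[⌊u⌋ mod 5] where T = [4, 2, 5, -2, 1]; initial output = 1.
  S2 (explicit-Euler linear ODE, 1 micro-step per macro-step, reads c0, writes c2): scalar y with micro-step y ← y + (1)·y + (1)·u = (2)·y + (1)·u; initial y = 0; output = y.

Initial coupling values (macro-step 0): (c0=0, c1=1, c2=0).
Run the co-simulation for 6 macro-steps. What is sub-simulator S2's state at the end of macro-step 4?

macro 1: S0 reads c2=0 → after 1×micro: 2; S1 reads c0=2 → after 1×micro: 5; S2 reads c0=2 → after 1×micro: 2 ⇒ (c0=2, c1=5, c2=2)
macro 2: S0 reads c2=2 → after 1×micro: 3; S1 reads c0=3 → after 1×micro: -2; S2 reads c0=3 → after 1×micro: 7 ⇒ (c0=3, c1=-2, c2=7)
macro 3: S0 reads c2=7 → after 1×micro: 2; S1 reads c0=2 → after 1×micro: 5; S2 reads c0=2 → after 1×micro: 16 ⇒ (c0=2, c1=5, c2=16)
macro 4: S0 reads c2=16 → after 1×micro: 3; S1 reads c0=3 → after 1×micro: -2; S2 reads c0=3 → after 1×micro: 35 ⇒ (c0=3, c1=-2, c2=35)
macro 5: S0 reads c2=35 → after 1×micro: 2; S1 reads c0=2 → after 1×micro: 5; S2 reads c0=2 → after 1×micro: 72 ⇒ (c0=2, c1=5, c2=72)
macro 6: S0 reads c2=72 → after 1×micro: 3; S1 reads c0=3 → after 1×micro: -2; S2 reads c0=3 → after 1×micro: 147 ⇒ (c0=3, c1=-2, c2=147)

S2 state at macro-step 4 = 35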